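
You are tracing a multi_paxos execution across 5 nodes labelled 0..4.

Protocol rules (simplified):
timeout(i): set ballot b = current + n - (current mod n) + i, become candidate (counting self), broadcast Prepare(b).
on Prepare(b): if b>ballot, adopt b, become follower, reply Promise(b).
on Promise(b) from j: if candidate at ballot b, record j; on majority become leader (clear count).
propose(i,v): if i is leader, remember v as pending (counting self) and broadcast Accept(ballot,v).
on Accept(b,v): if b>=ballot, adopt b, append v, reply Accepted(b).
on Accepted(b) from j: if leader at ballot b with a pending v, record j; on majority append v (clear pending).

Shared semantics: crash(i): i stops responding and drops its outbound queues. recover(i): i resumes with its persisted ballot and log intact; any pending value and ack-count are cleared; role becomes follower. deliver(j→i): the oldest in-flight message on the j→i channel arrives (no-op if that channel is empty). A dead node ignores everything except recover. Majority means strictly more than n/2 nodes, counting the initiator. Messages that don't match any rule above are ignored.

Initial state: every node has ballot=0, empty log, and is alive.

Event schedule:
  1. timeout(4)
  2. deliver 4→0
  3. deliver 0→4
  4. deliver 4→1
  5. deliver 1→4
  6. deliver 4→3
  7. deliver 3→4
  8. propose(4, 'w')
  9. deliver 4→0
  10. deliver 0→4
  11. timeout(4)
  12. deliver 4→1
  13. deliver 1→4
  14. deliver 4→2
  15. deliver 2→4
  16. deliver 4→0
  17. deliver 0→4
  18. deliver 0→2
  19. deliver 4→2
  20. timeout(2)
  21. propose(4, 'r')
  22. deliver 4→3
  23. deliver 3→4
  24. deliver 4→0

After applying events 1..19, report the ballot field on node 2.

1. timeout(4):  <4:cand b9 ->
2. deliver 4→0:  <0:foll b9 ->
3. deliver 0→4:  nop
4. deliver 4→1:  <1:foll b9 ->
5. deliver 1→4:  <4:lead b9 ->
6. deliver 4→3:  <3:foll b9 ->
7. deliver 3→4:  nop
8. propose(4,'w'):  nop
9. deliver 4→0:  <0:foll b9 w>
10. deliver 0→4:  nop
11. timeout(4):  <4:cand b14 ->
12. deliver 4→1:  <1:foll b9 w>
13. deliver 1→4:  nop
14. deliver 4→2:  <2:foll b9 ->
15. deliver 2→4:  nop
16. deliver 4→0:  <0:foll b14 w>
17. deliver 0→4:  nop
18. deliver 0→2:  nop
19. deliver 4→2:  <2:foll b9 w>

9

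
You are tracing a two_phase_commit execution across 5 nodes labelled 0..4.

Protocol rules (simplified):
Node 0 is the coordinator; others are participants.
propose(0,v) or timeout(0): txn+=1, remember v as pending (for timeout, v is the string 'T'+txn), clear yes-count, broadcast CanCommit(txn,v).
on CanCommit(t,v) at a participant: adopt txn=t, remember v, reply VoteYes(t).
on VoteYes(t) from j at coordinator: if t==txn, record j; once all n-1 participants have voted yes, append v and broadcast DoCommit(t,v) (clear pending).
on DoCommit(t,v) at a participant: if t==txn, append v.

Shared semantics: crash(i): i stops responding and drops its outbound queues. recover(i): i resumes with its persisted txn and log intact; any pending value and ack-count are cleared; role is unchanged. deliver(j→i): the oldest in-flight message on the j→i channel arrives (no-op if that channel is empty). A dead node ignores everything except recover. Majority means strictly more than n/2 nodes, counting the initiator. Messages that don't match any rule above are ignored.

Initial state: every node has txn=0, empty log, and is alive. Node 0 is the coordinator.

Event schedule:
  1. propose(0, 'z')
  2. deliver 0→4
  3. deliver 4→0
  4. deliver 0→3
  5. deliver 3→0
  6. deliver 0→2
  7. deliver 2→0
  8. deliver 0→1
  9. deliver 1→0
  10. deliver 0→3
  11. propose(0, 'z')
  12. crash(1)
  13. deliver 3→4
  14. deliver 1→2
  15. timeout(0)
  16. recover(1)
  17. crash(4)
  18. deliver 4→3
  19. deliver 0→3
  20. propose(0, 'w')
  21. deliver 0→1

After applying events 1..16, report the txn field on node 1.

1

step 1 propose(0,'z'): 0={coor,t=1,log=-}
step 2 deliver 0→4: 4={part,t=1,log=-}
step 3 deliver 4→0: —
step 4 deliver 0→3: 3={part,t=1,log=-}
step 5 deliver 3→0: —
step 6 deliver 0→2: 2={part,t=1,log=-}
step 7 deliver 2→0: —
step 8 deliver 0→1: 1={part,t=1,log=-}
step 9 deliver 1→0: 0={coor,t=1,log=z}
step 10 deliver 0→3: 3={part,t=1,log=z}
step 11 propose(0,'z'): 0={coor,t=2,log=z}
step 12 crash(1): 1={✗part,t=1,log=-}
step 13 deliver 3→4: —
step 14 deliver 1→2: —
step 15 timeout(0): 0={coor,t=3,log=z}
step 16 recover(1): 1={part,t=1,log=-}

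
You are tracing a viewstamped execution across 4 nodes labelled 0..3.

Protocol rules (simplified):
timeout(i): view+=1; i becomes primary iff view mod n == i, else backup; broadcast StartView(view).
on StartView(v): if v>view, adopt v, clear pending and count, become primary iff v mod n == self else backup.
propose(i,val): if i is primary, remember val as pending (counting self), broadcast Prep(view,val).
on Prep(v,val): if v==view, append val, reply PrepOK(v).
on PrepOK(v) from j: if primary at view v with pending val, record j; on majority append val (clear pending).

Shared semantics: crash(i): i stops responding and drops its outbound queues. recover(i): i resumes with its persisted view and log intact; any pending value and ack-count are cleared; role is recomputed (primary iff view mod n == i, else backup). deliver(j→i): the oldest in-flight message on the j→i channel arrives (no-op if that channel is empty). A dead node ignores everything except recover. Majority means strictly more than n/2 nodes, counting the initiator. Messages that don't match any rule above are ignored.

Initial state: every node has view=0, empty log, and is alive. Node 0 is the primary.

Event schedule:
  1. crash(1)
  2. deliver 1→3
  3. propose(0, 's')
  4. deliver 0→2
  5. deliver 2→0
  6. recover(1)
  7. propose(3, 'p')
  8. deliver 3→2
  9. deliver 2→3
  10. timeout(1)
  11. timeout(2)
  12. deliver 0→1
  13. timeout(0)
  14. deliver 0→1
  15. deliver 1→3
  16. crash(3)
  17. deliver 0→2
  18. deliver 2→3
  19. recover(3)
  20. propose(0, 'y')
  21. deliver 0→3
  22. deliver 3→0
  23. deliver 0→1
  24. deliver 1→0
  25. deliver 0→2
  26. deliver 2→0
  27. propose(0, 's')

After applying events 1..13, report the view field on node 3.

0

step 1 crash(1): 1={✗back,v=0,log=-}
step 2 deliver 1→3: —
step 3 propose(0,'s'): —
step 4 deliver 0→2: 2={back,v=0,log=s}
step 5 deliver 2→0: —
step 6 recover(1): 1={back,v=0,log=-}
step 7 propose(3,'p'): —
step 8 deliver 3→2: —
step 9 deliver 2→3: —
step 10 timeout(1): 1={prim,v=1,log=-}
step 11 timeout(2): 2={back,v=1,log=s}
step 12 deliver 0→1: —
step 13 timeout(0): 0={back,v=1,log=-}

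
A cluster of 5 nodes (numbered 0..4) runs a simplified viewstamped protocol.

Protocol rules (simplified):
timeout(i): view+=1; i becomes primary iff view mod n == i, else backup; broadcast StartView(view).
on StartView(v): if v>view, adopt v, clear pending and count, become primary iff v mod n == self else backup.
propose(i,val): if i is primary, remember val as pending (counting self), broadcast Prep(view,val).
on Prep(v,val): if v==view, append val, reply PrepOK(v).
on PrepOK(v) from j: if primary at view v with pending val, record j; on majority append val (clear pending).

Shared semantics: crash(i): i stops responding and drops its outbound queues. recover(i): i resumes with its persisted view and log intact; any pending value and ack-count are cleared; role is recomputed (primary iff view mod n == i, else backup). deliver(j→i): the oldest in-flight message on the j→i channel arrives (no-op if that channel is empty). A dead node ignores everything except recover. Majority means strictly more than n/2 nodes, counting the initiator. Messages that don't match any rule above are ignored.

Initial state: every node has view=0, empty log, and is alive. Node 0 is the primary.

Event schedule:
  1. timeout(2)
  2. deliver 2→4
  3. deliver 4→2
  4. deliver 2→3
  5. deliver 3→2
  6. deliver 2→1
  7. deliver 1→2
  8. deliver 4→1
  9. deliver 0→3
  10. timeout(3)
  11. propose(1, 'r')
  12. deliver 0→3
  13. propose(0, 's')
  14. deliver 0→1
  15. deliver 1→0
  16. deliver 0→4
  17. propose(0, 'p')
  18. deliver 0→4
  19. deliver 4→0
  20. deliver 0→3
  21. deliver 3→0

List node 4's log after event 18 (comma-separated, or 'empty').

empty

step 1 timeout(2): 2={back,v=1,log=-}
step 2 deliver 2→4: 4={back,v=1,log=-}
step 3 deliver 4→2: —
step 4 deliver 2→3: 3={back,v=1,log=-}
step 5 deliver 3→2: —
step 6 deliver 2→1: 1={prim,v=1,log=-}
step 7 deliver 1→2: —
step 8 deliver 4→1: —
step 9 deliver 0→3: —
step 10 timeout(3): 3={back,v=2,log=-}
step 11 propose(1,'r'): —
step 12 deliver 0→3: —
step 13 propose(0,'s'): —
step 14 deliver 0→1: —
step 15 deliver 1→0: —
step 16 deliver 0→4: —
step 17 propose(0,'p'): —
step 18 deliver 0→4: —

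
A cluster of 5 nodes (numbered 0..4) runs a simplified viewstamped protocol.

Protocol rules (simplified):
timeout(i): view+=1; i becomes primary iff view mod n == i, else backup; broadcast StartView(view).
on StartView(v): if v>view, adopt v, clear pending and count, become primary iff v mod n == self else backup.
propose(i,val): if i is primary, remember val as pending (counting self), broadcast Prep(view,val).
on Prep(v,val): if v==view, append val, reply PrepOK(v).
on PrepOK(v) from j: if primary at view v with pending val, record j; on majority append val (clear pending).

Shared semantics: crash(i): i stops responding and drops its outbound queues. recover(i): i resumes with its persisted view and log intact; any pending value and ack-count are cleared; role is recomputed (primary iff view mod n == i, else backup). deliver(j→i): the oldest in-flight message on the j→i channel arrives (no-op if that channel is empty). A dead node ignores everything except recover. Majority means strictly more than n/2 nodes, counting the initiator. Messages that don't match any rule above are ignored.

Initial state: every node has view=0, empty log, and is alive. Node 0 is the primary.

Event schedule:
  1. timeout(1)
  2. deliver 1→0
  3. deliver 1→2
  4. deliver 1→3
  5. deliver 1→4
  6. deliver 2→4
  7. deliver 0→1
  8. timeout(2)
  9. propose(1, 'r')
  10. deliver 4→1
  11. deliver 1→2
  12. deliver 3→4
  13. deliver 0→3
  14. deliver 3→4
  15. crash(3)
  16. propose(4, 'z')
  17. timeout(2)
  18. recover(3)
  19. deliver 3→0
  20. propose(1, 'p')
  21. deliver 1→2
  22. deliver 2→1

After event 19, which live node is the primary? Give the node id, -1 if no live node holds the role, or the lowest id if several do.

1. timeout(1):  <1:prim v1 ->
2. deliver 1→0:  <0:back v1 ->
3. deliver 1→2:  <2:back v1 ->
4. deliver 1→3:  <3:back v1 ->
5. deliver 1→4:  <4:back v1 ->
6. deliver 2→4:  nop
7. deliver 0→1:  nop
8. timeout(2):  <2:prim v2 ->
9. propose(1,'r'):  nop
10. deliver 4→1:  nop
11. deliver 1→2:  nop
12. deliver 3→4:  nop
13. deliver 0→3:  nop
14. deliver 3→4:  nop
15. crash(3):  <3:✗back v1 ->
16. propose(4,'z'):  nop
17. timeout(2):  <2:back v3 ->
18. recover(3):  <3:back v1 ->
19. deliver 3→0:  nop

1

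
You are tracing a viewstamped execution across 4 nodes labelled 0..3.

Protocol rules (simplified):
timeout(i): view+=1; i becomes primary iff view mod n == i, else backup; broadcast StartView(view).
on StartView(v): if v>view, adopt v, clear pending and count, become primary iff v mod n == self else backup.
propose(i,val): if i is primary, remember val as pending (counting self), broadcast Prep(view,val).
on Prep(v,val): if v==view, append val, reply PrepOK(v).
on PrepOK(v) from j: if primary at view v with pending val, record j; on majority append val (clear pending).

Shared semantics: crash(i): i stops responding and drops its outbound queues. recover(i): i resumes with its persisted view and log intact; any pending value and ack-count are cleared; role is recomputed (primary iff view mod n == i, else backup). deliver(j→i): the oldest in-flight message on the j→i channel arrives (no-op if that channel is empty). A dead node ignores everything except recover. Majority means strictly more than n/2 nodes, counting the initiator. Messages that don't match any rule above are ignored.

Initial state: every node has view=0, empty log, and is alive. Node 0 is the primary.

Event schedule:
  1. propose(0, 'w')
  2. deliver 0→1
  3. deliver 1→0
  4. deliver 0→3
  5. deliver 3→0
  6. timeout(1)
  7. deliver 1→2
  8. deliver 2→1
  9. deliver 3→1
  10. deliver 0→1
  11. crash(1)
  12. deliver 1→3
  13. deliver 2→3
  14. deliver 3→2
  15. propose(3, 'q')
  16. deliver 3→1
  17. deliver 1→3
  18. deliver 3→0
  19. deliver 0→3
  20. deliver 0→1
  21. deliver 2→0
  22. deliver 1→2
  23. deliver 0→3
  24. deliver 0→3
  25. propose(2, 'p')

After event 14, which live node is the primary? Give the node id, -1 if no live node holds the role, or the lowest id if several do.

1. propose(0,'w'):  nop
2. deliver 0→1:  <1:back v0 w>
3. deliver 1→0:  nop
4. deliver 0→3:  <3:back v0 w>
5. deliver 3→0:  <0:prim v0 w>
6. timeout(1):  <1:prim v1 w>
7. deliver 1→2:  <2:back v1 ->
8. deliver 2→1:  nop
9. deliver 3→1:  nop
10. deliver 0→1:  nop
11. crash(1):  <1:✗prim v1 w>
12. deliver 1→3:  nop
13. deliver 2→3:  nop
14. deliver 3→2:  nop

0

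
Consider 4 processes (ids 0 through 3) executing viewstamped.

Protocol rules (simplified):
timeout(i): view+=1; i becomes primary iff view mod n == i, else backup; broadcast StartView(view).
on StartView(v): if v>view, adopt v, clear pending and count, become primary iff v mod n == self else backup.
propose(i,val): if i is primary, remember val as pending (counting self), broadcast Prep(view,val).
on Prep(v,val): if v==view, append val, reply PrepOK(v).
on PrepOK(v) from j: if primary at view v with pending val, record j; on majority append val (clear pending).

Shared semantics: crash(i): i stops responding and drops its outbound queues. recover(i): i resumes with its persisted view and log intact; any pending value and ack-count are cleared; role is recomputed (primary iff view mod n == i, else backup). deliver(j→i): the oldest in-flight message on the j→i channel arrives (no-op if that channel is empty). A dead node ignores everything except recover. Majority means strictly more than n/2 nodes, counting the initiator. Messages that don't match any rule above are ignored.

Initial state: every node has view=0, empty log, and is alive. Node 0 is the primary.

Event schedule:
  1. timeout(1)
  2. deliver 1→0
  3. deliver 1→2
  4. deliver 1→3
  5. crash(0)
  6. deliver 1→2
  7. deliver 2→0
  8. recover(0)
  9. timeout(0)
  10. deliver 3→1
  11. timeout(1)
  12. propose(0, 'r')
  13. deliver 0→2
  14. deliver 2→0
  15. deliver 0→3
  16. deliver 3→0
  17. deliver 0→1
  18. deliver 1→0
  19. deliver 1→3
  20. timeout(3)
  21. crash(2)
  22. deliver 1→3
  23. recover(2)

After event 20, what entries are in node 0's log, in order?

empty

e1 timeout(1): 1[prim,v=1,-]
e2 deliver 1→0: 0[back,v=1,-]
e3 deliver 1→2: 2[back,v=1,-]
e4 deliver 1→3: 3[back,v=1,-]
e5 crash(0): 0[✗back,v=1,-]
e6 deliver 1→2: ·
e7 deliver 2→0: ·
e8 recover(0): 0[back,v=1,-]
e9 timeout(0): 0[back,v=2,-]
e10 deliver 3→1: ·
e11 timeout(1): 1[back,v=2,-]
e12 propose(0,'r'): ·
e13 deliver 0→2: 2[prim,v=2,-]
e14 deliver 2→0: ·
e15 deliver 0→3: 3[back,v=2,-]
e16 deliver 3→0: ·
e17 deliver 0→1: ·
e18 deliver 1→0: ·
e19 deliver 1→3: ·
e20 timeout(3): 3[prim,v=3,-]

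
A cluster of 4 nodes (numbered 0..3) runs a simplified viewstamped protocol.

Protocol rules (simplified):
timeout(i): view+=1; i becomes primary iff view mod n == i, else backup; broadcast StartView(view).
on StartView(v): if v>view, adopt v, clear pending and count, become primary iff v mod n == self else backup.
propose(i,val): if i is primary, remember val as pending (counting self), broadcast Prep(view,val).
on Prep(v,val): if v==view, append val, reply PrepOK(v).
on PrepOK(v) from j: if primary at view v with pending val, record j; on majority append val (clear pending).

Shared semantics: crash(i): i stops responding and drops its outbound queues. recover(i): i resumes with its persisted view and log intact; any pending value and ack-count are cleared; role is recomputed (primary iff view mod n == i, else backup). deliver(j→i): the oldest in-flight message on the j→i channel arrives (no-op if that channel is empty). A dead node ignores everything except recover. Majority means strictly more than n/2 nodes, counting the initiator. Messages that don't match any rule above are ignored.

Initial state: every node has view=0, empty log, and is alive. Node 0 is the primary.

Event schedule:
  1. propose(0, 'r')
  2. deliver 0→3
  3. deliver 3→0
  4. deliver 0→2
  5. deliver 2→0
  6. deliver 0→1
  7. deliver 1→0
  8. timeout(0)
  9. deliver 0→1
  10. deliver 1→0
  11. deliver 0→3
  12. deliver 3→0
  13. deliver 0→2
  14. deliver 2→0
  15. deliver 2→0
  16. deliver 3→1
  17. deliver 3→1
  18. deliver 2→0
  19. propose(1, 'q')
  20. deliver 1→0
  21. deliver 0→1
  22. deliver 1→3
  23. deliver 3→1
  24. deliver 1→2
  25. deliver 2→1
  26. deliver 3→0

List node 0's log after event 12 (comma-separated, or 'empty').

[1] propose(0,'r') → ∅
[2] deliver 0→3 → N3(back v0 [r])
[3] deliver 3→0 → ∅
[4] deliver 0→2 → N2(back v0 [r])
[5] deliver 2→0 → N0(prim v0 [r])
[6] deliver 0→1 → N1(back v0 [r])
[7] deliver 1→0 → ∅
[8] timeout(0) → N0(back v1 [r])
[9] deliver 0→1 → N1(prim v1 [r])
[10] deliver 1→0 → ∅
[11] deliver 0→3 → N3(back v1 [r])
[12] deliver 3→0 → ∅

r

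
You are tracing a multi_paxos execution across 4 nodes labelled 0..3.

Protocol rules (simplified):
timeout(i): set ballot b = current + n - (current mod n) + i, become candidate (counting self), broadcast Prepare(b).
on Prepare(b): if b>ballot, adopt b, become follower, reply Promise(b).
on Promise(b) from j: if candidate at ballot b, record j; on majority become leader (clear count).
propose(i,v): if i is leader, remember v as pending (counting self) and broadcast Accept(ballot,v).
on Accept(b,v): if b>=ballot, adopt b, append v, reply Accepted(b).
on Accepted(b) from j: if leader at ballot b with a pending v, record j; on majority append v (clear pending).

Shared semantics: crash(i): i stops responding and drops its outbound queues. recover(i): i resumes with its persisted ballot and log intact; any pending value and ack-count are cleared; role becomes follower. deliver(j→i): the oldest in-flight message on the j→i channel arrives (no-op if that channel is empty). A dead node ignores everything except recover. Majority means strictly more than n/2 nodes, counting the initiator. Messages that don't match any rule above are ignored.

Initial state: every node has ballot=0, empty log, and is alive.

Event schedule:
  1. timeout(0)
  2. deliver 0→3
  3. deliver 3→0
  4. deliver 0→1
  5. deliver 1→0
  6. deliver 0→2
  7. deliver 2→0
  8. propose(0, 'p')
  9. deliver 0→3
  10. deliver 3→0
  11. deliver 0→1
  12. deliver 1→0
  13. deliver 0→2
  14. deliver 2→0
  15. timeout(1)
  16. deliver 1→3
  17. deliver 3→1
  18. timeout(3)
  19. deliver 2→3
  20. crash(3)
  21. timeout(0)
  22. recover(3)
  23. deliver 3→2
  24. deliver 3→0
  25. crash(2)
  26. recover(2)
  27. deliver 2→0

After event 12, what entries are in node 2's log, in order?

[1] timeout(0) → N0(cand b4 [-])
[2] deliver 0→3 → N3(foll b4 [-])
[3] deliver 3→0 → ∅
[4] deliver 0→1 → N1(foll b4 [-])
[5] deliver 1→0 → N0(lead b4 [-])
[6] deliver 0→2 → N2(foll b4 [-])
[7] deliver 2→0 → ∅
[8] propose(0,'p') → ∅
[9] deliver 0→3 → N3(foll b4 [p])
[10] deliver 3→0 → ∅
[11] deliver 0→1 → N1(foll b4 [p])
[12] deliver 1→0 → N0(lead b4 [p])

empty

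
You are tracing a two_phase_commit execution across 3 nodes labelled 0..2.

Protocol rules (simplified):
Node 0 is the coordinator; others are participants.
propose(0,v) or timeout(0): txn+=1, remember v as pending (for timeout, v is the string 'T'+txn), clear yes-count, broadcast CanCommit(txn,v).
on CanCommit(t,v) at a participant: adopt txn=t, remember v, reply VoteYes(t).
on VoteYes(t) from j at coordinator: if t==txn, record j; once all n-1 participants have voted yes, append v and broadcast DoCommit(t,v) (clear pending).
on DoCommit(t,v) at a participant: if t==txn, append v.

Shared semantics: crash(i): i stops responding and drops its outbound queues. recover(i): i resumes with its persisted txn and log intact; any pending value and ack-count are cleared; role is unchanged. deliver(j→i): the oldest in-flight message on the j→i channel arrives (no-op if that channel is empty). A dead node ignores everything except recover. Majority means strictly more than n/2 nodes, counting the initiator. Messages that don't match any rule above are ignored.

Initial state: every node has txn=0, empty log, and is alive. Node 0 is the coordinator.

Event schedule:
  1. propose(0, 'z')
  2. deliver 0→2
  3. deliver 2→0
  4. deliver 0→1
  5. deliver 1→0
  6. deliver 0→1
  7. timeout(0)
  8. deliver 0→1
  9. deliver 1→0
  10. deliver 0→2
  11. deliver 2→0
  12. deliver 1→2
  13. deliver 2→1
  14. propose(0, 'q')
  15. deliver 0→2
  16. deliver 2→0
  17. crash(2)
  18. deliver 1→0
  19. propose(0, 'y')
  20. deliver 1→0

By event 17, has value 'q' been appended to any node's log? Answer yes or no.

[1] propose(0,'z') → N0(coor t1 [-])
[2] deliver 0→2 → N2(part t1 [-])
[3] deliver 2→0 → ∅
[4] deliver 0→1 → N1(part t1 [-])
[5] deliver 1→0 → N0(coor t1 [z])
[6] deliver 0→1 → N1(part t1 [z])
[7] timeout(0) → N0(coor t2 [z])
[8] deliver 0→1 → N1(part t2 [z])
[9] deliver 1→0 → ∅
[10] deliver 0→2 → N2(part t1 [z])
[11] deliver 2→0 → ∅
[12] deliver 1→2 → ∅
[13] deliver 2→1 → ∅
[14] propose(0,'q') → N0(coor t3 [z])
[15] deliver 0→2 → N2(part t2 [z])
[16] deliver 2→0 → ∅
[17] crash(2) → N2(✗part t2 [z])

no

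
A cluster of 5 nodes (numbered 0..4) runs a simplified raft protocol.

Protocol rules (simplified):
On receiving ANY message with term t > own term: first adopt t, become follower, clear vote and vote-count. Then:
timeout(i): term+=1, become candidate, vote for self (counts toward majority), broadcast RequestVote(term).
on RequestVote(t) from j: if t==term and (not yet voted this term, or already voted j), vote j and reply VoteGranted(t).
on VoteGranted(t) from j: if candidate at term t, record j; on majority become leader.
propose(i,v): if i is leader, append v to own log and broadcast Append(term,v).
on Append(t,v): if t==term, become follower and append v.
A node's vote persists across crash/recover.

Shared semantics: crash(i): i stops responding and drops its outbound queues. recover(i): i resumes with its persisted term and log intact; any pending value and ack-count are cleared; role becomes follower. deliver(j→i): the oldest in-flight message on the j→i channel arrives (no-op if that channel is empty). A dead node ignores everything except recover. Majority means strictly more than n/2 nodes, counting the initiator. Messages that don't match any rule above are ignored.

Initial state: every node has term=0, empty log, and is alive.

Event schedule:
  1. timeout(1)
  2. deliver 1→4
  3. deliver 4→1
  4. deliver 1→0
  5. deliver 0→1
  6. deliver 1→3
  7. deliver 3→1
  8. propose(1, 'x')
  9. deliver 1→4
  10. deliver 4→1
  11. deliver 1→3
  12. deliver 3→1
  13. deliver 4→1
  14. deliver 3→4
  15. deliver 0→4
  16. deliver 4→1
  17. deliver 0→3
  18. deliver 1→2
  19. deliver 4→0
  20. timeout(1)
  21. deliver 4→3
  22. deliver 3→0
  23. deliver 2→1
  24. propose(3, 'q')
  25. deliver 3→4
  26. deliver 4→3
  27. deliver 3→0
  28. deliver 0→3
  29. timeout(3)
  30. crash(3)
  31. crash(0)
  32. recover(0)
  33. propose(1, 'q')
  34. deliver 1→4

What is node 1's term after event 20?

2

1. timeout(1):  <1:cand t1 ->
2. deliver 1→4:  <4:foll t1 ->
3. deliver 4→1:  nop
4. deliver 1→0:  <0:foll t1 ->
5. deliver 0→1:  <1:lead t1 ->
6. deliver 1→3:  <3:foll t1 ->
7. deliver 3→1:  nop
8. propose(1,'x'):  <1:lead t1 x>
9. deliver 1→4:  <4:foll t1 x>
10. deliver 4→1:  nop
11. deliver 1→3:  <3:foll t1 x>
12. deliver 3→1:  nop
13. deliver 4→1:  nop
14. deliver 3→4:  nop
15. deliver 0→4:  nop
16. deliver 4→1:  nop
17. deliver 0→3:  nop
18. deliver 1→2:  <2:foll t1 ->
19. deliver 4→0:  nop
20. timeout(1):  <1:cand t2 x>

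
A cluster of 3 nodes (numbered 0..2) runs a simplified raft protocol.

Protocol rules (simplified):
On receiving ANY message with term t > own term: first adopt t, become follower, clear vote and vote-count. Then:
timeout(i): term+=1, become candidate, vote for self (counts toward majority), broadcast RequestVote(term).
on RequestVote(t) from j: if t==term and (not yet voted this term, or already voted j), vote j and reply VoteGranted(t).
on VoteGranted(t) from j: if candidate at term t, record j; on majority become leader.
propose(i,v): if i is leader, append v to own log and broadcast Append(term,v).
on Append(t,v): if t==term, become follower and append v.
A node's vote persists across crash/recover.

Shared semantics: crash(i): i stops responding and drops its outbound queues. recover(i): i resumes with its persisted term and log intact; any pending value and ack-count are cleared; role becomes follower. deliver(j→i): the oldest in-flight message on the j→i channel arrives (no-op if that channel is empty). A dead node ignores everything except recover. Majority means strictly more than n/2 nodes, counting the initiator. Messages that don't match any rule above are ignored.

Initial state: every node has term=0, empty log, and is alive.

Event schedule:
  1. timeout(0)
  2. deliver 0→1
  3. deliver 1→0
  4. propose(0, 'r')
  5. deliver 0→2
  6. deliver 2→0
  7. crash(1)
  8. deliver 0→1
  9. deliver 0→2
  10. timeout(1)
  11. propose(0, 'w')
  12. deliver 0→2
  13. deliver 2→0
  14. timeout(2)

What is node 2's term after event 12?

1

e1 timeout(0): 0[cand,t=1,-]
e2 deliver 0→1: 1[foll,t=1,-]
e3 deliver 1→0: 0[lead,t=1,-]
e4 propose(0,'r'): 0[lead,t=1,r]
e5 deliver 0→2: 2[foll,t=1,-]
e6 deliver 2→0: ·
e7 crash(1): 1[✗foll,t=1,-]
e8 deliver 0→1: ·
e9 deliver 0→2: 2[foll,t=1,r]
e10 timeout(1): ·
e11 propose(0,'w'): 0[lead,t=1,r,w]
e12 deliver 0→2: 2[foll,t=1,r,w]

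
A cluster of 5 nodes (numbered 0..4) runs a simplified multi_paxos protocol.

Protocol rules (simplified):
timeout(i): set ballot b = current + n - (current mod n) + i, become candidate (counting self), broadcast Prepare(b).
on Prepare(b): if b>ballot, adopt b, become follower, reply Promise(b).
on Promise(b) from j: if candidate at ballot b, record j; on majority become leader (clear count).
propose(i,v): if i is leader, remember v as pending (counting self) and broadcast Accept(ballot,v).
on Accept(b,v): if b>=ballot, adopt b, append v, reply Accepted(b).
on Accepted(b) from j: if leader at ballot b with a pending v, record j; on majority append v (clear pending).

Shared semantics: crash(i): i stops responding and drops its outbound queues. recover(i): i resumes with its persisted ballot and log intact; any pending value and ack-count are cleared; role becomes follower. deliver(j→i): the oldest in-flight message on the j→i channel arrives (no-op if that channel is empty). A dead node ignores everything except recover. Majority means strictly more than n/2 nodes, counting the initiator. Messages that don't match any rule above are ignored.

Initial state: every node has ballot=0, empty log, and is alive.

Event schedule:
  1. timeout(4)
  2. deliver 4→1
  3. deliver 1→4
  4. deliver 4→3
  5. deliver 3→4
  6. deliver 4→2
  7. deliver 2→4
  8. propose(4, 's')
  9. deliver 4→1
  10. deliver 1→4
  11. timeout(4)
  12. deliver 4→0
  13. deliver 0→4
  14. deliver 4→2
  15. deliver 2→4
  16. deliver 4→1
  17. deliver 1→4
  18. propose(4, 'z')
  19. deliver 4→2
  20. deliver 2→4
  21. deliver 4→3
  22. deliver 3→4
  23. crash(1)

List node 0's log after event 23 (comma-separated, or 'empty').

empty

after 1 — timeout(4): n4:cand/b9/[-]
after 2 — deliver 4→1: n1:foll/b9/[-]
after 3 — deliver 1→4: ·
after 4 — deliver 4→3: n3:foll/b9/[-]
after 5 — deliver 3→4: n4:lead/b9/[-]
after 6 — deliver 4→2: n2:foll/b9/[-]
after 7 — deliver 2→4: ·
after 8 — propose(4,'s'): ·
after 9 — deliver 4→1: n1:foll/b9/[s]
after 10 — deliver 1→4: ·
after 11 — timeout(4): n4:cand/b14/[-]
after 12 — deliver 4→0: n0:foll/b9/[-]
after 13 — deliver 0→4: ·
after 14 — deliver 4→2: n2:foll/b9/[s]
after 15 — deliver 2→4: ·
after 16 — deliver 4→1: n1:foll/b14/[s]
after 17 — deliver 1→4: ·
after 18 — propose(4,'z'): ·
after 19 — deliver 4→2: n2:foll/b14/[s]
after 20 — deliver 2→4: n4:lead/b14/[-]
after 21 — deliver 4→3: n3:foll/b9/[s]
after 22 — deliver 3→4: ·
after 23 — crash(1): n1:✗foll/b14/[s]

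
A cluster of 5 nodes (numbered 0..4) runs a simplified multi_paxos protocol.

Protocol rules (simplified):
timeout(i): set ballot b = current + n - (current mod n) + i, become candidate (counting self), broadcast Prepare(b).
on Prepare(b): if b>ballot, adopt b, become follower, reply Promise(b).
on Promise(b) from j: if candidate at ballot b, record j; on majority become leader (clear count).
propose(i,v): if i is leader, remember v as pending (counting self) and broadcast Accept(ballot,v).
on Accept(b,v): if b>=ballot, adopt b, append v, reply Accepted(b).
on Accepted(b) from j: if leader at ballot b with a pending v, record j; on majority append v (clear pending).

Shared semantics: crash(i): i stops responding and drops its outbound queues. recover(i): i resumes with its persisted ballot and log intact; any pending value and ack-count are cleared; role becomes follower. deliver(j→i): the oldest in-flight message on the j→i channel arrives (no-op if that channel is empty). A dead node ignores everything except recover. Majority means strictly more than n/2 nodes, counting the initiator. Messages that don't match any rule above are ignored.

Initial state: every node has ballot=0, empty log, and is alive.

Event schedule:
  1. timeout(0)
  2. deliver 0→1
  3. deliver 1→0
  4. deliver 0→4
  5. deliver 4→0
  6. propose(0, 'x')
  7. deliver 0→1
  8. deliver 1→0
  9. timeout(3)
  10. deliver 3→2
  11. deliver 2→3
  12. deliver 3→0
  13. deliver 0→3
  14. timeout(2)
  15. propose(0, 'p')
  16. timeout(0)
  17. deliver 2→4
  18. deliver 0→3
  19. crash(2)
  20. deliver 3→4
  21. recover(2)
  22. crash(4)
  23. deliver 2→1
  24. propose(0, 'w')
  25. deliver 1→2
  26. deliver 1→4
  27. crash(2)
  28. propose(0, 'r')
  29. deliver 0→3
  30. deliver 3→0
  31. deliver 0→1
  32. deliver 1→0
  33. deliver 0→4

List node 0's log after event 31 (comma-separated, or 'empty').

step 1 timeout(0): 0={cand,b=5,log=-}
step 2 deliver 0→1: 1={foll,b=5,log=-}
step 3 deliver 1→0: —
step 4 deliver 0→4: 4={foll,b=5,log=-}
step 5 deliver 4→0: 0={lead,b=5,log=-}
step 6 propose(0,'x'): —
step 7 deliver 0→1: 1={foll,b=5,log=x}
step 8 deliver 1→0: —
step 9 timeout(3): 3={cand,b=8,log=-}
step 10 deliver 3→2: 2={foll,b=8,log=-}
step 11 deliver 2→3: —
step 12 deliver 3→0: 0={foll,b=8,log=-}
step 13 deliver 0→3: —
step 14 timeout(2): 2={cand,b=12,log=-}
step 15 propose(0,'p'): —
step 16 timeout(0): 0={cand,b=10,log=-}
step 17 deliver 2→4: 4={foll,b=12,log=-}
step 18 deliver 0→3: —
step 19 crash(2): 2={✗cand,b=12,log=-}
step 20 deliver 3→4: —
step 21 recover(2): 2={foll,b=12,log=-}
step 22 crash(4): 4={✗foll,b=12,log=-}
step 23 deliver 2→1: —
step 24 propose(0,'w'): —
step 25 deliver 1→2: —
step 26 deliver 1→4: —
step 27 crash(2): 2={✗foll,b=12,log=-}
step 28 propose(0,'r'): —
step 29 deliver 0→3: 3={lead,b=8,log=-}
step 30 deliver 3→0: —
step 31 deliver 0→1: 1={foll,b=10,log=x}

empty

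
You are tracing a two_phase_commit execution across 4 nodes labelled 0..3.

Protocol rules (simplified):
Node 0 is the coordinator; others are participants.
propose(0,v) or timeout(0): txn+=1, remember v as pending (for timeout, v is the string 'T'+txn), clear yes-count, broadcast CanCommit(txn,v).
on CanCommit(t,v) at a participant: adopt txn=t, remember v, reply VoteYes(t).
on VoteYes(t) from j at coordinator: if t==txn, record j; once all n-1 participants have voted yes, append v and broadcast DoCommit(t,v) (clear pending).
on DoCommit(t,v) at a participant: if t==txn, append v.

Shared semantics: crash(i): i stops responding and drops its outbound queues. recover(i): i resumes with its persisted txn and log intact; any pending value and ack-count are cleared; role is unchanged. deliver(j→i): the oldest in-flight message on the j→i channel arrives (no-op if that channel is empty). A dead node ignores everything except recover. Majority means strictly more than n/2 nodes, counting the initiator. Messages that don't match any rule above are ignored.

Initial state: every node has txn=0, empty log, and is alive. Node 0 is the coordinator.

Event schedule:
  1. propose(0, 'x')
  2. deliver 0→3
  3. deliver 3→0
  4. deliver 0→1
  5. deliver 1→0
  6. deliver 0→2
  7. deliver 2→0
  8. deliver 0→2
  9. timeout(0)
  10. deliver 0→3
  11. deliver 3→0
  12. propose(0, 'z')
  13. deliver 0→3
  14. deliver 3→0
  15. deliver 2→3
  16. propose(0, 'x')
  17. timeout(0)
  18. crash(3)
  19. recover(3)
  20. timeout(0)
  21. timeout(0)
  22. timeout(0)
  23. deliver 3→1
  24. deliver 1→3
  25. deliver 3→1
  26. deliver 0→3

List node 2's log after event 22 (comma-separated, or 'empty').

x

step 1 propose(0,'x'): 0={coor,t=1,log=-}
step 2 deliver 0→3: 3={part,t=1,log=-}
step 3 deliver 3→0: —
step 4 deliver 0→1: 1={part,t=1,log=-}
step 5 deliver 1→0: —
step 6 deliver 0→2: 2={part,t=1,log=-}
step 7 deliver 2→0: 0={coor,t=1,log=x}
step 8 deliver 0→2: 2={part,t=1,log=x}
step 9 timeout(0): 0={coor,t=2,log=x}
step 10 deliver 0→3: 3={part,t=1,log=x}
step 11 deliver 3→0: —
step 12 propose(0,'z'): 0={coor,t=3,log=x}
step 13 deliver 0→3: 3={part,t=2,log=x}
step 14 deliver 3→0: —
step 15 deliver 2→3: —
step 16 propose(0,'x'): 0={coor,t=4,log=x}
step 17 timeout(0): 0={coor,t=5,log=x}
step 18 crash(3): 3={✗part,t=2,log=x}
step 19 recover(3): 3={part,t=2,log=x}
step 20 timeout(0): 0={coor,t=6,log=x}
step 21 timeout(0): 0={coor,t=7,log=x}
step 22 timeout(0): 0={coor,t=8,log=x}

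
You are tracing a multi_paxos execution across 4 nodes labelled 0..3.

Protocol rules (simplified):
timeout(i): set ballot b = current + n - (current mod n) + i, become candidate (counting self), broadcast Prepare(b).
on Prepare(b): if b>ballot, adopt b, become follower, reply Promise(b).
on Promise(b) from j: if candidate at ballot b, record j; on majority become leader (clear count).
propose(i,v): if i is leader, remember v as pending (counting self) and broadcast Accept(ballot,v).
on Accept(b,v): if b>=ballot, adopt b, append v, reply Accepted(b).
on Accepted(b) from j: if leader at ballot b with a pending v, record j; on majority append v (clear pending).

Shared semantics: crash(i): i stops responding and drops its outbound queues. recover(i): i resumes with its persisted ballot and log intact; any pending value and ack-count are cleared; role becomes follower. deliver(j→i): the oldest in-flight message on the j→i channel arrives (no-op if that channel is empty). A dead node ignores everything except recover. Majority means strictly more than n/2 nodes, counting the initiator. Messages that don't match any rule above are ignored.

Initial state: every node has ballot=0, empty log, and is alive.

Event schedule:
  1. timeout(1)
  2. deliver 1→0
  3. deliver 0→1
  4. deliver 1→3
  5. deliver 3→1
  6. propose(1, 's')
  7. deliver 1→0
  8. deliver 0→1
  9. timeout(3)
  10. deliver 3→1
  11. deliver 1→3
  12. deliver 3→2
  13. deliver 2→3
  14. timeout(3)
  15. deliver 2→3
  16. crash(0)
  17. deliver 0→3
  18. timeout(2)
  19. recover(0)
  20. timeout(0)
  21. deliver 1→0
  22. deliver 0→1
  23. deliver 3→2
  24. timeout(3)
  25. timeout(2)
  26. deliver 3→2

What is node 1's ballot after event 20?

11

e1 timeout(1): 1[cand,b=5,-]
e2 deliver 1→0: 0[foll,b=5,-]
e3 deliver 0→1: ·
e4 deliver 1→3: 3[foll,b=5,-]
e5 deliver 3→1: 1[lead,b=5,-]
e6 propose(1,'s'): ·
e7 deliver 1→0: 0[foll,b=5,s]
e8 deliver 0→1: ·
e9 timeout(3): 3[cand,b=11,-]
e10 deliver 3→1: 1[foll,b=11,-]
e11 deliver 1→3: ·
e12 deliver 3→2: 2[foll,b=11,-]
e13 deliver 2→3: ·
e14 timeout(3): 3[cand,b=15,-]
e15 deliver 2→3: ·
e16 crash(0): 0[✗foll,b=5,s]
e17 deliver 0→3: ·
e18 timeout(2): 2[cand,b=14,-]
e19 recover(0): 0[foll,b=5,s]
e20 timeout(0): 0[cand,b=8,s]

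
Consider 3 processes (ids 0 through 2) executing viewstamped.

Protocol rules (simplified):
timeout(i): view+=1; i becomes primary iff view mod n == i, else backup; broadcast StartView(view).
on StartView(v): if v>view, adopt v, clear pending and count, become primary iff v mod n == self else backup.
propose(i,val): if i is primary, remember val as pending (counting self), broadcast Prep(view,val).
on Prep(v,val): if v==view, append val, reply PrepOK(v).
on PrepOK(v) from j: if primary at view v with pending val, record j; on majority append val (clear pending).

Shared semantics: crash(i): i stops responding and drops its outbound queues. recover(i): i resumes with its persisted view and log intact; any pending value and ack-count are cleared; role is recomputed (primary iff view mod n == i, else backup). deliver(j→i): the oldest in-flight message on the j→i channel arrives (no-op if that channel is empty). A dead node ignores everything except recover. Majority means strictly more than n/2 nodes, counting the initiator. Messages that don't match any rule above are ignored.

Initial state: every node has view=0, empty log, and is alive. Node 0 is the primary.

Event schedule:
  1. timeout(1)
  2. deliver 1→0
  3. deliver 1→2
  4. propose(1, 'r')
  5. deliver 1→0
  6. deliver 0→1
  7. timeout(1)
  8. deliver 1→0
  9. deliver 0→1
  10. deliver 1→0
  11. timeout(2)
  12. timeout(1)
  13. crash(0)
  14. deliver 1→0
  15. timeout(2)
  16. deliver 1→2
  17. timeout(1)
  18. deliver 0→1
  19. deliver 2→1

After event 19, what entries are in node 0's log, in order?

r

1. timeout(1):  <1:prim v1 ->
2. deliver 1→0:  <0:back v1 ->
3. deliver 1→2:  <2:back v1 ->
4. propose(1,'r'):  nop
5. deliver 1→0:  <0:back v1 r>
6. deliver 0→1:  <1:prim v1 r>
7. timeout(1):  <1:back v2 r>
8. deliver 1→0:  <0:back v2 r>
9. deliver 0→1:  nop
10. deliver 1→0:  nop
11. timeout(2):  <2:prim v2 ->
12. timeout(1):  <1:back v3 r>
13. crash(0):  <0:✗back v2 r>
14. deliver 1→0:  nop
15. timeout(2):  <2:back v3 ->
16. deliver 1→2:  nop
17. timeout(1):  <1:prim v4 r>
18. deliver 0→1:  nop
19. deliver 2→1:  nop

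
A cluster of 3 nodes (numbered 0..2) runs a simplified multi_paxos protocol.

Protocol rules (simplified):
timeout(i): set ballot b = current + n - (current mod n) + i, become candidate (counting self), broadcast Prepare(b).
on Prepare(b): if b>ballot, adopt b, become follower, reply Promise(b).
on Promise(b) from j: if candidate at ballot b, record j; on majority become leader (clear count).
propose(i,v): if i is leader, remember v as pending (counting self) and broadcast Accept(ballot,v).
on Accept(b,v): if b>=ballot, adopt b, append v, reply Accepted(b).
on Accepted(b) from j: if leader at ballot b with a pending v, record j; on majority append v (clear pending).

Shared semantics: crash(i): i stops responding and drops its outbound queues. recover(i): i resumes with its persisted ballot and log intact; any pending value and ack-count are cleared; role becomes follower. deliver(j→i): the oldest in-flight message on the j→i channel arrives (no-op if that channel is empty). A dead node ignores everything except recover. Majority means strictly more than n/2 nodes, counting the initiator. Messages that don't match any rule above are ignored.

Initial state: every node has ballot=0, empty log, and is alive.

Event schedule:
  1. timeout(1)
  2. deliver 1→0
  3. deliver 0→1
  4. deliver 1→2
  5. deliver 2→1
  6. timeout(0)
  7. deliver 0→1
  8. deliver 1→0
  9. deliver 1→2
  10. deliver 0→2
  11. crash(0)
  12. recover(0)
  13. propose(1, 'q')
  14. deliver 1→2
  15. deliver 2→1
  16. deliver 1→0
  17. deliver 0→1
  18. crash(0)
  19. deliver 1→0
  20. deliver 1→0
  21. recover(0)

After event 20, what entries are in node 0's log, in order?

1. timeout(1):  <1:cand b4 ->
2. deliver 1→0:  <0:foll b4 ->
3. deliver 0→1:  <1:lead b4 ->
4. deliver 1→2:  <2:foll b4 ->
5. deliver 2→1:  nop
6. timeout(0):  <0:cand b6 ->
7. deliver 0→1:  <1:foll b6 ->
8. deliver 1→0:  <0:lead b6 ->
9. deliver 1→2:  nop
10. deliver 0→2:  <2:foll b6 ->
11. crash(0):  <0:✗lead b6 ->
12. recover(0):  <0:foll b6 ->
13. propose(1,'q'):  nop
14. deliver 1→2:  nop
15. deliver 2→1:  nop
16. deliver 1→0:  nop
17. deliver 0→1:  nop
18. crash(0):  <0:✗foll b6 ->
19. deliver 1→0:  nop
20. deliver 1→0:  nop

empty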